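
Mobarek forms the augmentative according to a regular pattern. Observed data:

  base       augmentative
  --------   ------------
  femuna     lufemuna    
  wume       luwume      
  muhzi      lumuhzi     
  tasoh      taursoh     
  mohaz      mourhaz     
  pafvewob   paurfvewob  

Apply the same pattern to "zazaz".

"zazaz" ends in a consonant. The stems ending in a consonant (tasoh → taursoh, mohaz → mourhaz, pafvewob → paurfvewob) insert -ur- after the first vowel.
So zazaz → zaurzaz.

zaurzaz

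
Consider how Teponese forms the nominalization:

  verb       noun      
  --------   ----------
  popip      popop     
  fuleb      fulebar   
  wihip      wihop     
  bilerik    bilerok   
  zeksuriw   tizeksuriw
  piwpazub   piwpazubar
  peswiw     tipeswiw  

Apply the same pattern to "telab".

telabar

bilerik and peswiw both have last vowel 'i' yet inflect differently (bilerok, tipeswiw), so the last vowel is not what conditions the rule; the final letter is.
"telab" ends in -b. The stems ending in -b (piwpazub → piwpazubar, fuleb → fulebar) add -ar.
The other patterns: stems ending in -k or -p change the last vowel to 'o'; stems ending in -w add the prefix ti-.
So telab → telabar.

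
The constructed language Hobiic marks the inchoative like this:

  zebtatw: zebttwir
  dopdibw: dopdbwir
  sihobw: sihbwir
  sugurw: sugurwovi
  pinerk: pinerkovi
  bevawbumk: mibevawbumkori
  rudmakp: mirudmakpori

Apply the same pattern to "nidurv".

nidurvovi

zebtatw and sugurw both end in -w yet inflect differently (zebttwir, sugurwovi), so the final letter is not what conditions the rule; the second-to-last letter is.
"nidurv" has second-to-last letter 'r'. The stems whose second-to-last letter is 'r' (sugurw → sugurwovi, pinerk → pinerkovi) add -ovi.
So nidurv → nidurvovi.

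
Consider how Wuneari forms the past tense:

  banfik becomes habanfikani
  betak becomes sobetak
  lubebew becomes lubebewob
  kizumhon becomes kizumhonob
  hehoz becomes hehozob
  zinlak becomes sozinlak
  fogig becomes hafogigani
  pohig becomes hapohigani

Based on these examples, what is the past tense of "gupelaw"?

sogupelaw

betak and banfik both end in -k yet inflect differently (sobetak, habanfikani), so the final letter is not what conditions the rule; the last vowel is.
"gupelaw" has last vowel 'a'. The stems whose last vowel is 'a' (betak → sobetak, zinlak → sozinlak) add the prefix so-.
The other patterns: stems whose last vowel is 'i' add ha- … -ani around the stem; stems whose last vowel is 'e' or 'o' add -ob.
So gupelaw → sogupelaw.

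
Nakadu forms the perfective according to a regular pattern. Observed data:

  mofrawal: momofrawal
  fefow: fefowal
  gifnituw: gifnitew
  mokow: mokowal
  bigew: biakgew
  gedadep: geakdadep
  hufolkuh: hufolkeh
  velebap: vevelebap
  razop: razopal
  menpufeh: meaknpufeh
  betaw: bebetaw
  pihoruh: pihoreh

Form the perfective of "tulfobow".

mokow and gifnituw both end in -w yet inflect differently (mokowal, gifnitew), so the final letter is not what conditions the rule; the last vowel is.
"tulfobow" has last vowel 'o'. The stems whose last vowel is 'o' (razop → razopal, mokow → mokowal, fefow → fefowal) add -al.
The other patterns: stems whose last vowel is 'u' change the last vowel to 'e'; stems whose last vowel is 'e' insert -ak- after the first vowel; stems whose last vowel is 'a' repeat the first consonant+vowel as a prefix.
So tulfobow → tulfobowal.

tulfobowal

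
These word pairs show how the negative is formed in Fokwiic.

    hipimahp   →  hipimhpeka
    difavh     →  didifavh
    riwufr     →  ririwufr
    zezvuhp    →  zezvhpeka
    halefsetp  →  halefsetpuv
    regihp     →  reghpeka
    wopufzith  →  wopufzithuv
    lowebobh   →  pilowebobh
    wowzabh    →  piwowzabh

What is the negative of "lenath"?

lenathuv

halefsetp and zezvuhp both end in -p yet inflect differently (halefsetpuv, zezvhpeka), so the final letter is not what conditions the rule; the second-to-last letter is.
"lenath" has second-to-last letter 't'. The stems whose second-to-last letter is 't' (halefsetp → halefsetpuv, wopufzith → wopufzithuv) add -uv.
So lenath → lenathuv.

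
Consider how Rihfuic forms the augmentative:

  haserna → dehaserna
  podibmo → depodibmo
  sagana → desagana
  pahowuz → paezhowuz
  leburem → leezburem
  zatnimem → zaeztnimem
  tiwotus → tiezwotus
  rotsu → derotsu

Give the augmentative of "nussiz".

rotsu and pahowuz both have last vowel 'u' yet inflect differently (derotsu, paezhowuz), so the last vowel is not what conditions the rule; whether the stem ends in a vowel or a consonant is.
"nussiz" ends in a consonant. The stems ending in a consonant (leburem → leezburem, zatnimem → zaeztnimem, pahowuz → paezhowuz) insert -ez- after the first vowel.
So nussiz → nuezssiz.

nuezssiz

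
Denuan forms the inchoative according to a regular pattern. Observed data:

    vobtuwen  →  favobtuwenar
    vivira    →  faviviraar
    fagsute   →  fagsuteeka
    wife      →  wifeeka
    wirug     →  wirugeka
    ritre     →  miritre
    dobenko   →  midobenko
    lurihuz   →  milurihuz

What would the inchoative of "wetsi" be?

fagsute and ritre both end in -e yet inflect differently (fagsuteeka, miritre), so the final letter is not what conditions the rule; the first letter is.
"wetsi" begins with w-. The stems beginning with w- (wife → wifeeka, wirug → wirugeka) add -eka.
The other patterns: stems beginning with v- add fa- … -ar around the stem; stems beginning with d-, l- or r- add the prefix mi-.
So wetsi → wetsieka.

wetsieka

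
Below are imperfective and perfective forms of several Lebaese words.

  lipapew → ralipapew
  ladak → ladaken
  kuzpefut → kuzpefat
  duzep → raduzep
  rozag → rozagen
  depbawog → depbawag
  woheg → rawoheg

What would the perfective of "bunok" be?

bunak

rozag and woheg both end in -g yet inflect differently (rozagen, rawoheg), so the final letter is not what conditions the rule; the last vowel is.
"bunok" has last vowel 'o'. The one such stem in the data (depbawog → depbawag) changes the last vowel to 'a' (as does kuzpefut), so the same rule applies.
So bunok → bunak.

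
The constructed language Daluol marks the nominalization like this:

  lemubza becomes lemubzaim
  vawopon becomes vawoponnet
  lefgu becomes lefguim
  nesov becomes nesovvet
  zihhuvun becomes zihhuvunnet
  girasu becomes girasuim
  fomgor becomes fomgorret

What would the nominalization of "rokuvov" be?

rokuvovvet

lefgu and zihhuvun both have last vowel 'u' yet inflect differently (lefguim, zihhuvunnet), so the last vowel is not what conditions the rule; whether the stem ends in a vowel or a consonant is.
"rokuvov" ends in a consonant. The stems ending in a consonant (vawopon → vawoponnet, nesov → nesovvet, zihhuvun → zihhuvunnet) double the final consonant and add -et.
So rokuvov → rokuvovvet.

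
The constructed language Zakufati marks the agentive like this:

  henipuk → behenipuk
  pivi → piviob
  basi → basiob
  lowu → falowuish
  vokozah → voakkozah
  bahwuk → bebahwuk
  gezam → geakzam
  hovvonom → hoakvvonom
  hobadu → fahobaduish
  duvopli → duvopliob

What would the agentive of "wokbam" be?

woakkbam

hobadu and henipuk both have last vowel 'u' yet inflect differently (fahobaduish, behenipuk), so the last vowel is not what conditions the rule; the final letter is.
"wokbam" ends in -m. The stems ending in -m (hovvonom → hoakvvonom, gezam → geakzam) insert -ak- after the first vowel.
The other patterns: stems ending in -i add -ob; stems ending in -u add fa- … -ish around the stem; stems ending in -k add the prefix be-.
So wokbam → woakkbam.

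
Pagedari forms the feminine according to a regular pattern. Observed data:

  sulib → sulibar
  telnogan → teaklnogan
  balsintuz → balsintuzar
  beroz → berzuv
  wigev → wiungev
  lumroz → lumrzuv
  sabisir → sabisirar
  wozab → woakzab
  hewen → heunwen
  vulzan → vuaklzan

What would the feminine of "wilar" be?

wozab and sulib both end in -b yet inflect differently (woakzab, sulibar), so the final letter is not what conditions the rule; the last vowel is.
"wilar" has last vowel 'a'. The stems whose last vowel is 'a' (telnogan → teaklnogan, vulzan → vuaklzan, wozab → woakzab) insert -ak- after the first vowel.
So wilar → wiaklar.

wiaklar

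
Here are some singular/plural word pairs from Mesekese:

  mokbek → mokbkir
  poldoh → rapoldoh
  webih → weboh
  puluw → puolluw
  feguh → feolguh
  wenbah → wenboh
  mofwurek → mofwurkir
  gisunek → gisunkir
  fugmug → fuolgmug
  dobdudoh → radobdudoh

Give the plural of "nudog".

ranudog

poldoh and feguh both end in -h yet inflect differently (rapoldoh, feolguh), so the final letter is not what conditions the rule; the last vowel is.
"nudog" has last vowel 'o'. The stems whose last vowel is 'o' (poldoh → rapoldoh, dobdudoh → radobdudoh) add the prefix ra-.
The other patterns: stems whose last vowel is 'e' delete the last vowel and add -ir; stems whose last vowel is 'u' insert -ol- after the first vowel; stems whose last vowel is 'a' or 'i' change the last vowel to 'o'.
So nudog → ranudog.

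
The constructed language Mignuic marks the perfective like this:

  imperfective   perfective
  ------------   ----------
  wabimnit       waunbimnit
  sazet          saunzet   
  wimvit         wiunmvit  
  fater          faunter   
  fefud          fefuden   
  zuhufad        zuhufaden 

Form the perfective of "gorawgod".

fater and fefud both begin with f- yet inflect differently (faunter, fefuden), so the first letter is not what conditions the rule; the final letter is.
"gorawgod" ends in -d. The stems ending in -d (fefud → fefuden, zuhufad → zuhufaden) add -en.
The other pattern: stems ending in -r or -t insert -un- after the first vowel.
So gorawgod → gorawgoden.

gorawgoden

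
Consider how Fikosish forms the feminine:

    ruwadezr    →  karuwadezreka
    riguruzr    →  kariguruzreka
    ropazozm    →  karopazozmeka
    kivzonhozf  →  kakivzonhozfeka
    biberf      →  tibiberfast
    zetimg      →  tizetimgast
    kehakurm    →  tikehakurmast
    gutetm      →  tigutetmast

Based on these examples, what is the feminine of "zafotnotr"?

tizafotnotrast

kivzonhozf and biberf both end in -f yet inflect differently (kakivzonhozfeka, tibiberfast), so the final letter is not what conditions the rule; the second-to-last letter is.
"zafotnotr" has second-to-last letter 't'. The one such stem in the data (gutetm → tigutetmast) adds ti- … -ast around the stem, so the same rule applies.
The other pattern: stems whose second-to-last letter is 'z' add ka- … -eka around the stem.
So zafotnotr → tizafotnotrast.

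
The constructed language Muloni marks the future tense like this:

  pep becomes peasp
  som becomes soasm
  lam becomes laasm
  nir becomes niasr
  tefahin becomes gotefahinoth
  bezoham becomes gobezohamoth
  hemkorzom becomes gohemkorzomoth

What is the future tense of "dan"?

som and bezoham both end in -m yet inflect differently (soasm, gobezohamoth), so the final letter is not what conditions the rule; the number of vowels is.
"dan" has 1 vowel. The stems with 1 vowel (pep → peasp, som → soasm, lam → laasm) insert -as- after the first vowel.
So dan → daasn.

daasn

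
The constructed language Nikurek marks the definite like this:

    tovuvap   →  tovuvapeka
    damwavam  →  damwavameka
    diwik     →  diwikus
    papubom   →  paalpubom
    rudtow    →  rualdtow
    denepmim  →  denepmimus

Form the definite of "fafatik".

fafatikus

papubom and denepmim both end in -m yet inflect differently (paalpubom, denepmimus), so the final letter is not what conditions the rule; the last vowel is.
"fafatik" has last vowel 'i'. The stems whose last vowel is 'i' (diwik → diwikus, denepmim → denepmimus) add -us.
So fafatik → fafatikus.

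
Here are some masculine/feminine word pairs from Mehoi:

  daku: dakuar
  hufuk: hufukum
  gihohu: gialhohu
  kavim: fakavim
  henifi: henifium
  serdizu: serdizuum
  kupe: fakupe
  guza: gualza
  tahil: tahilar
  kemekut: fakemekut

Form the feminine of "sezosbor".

daku and gihohu both end in -u yet inflect differently (dakuar, gialhohu), so the final letter is not what conditions the rule; the first letter is.
"sezosbor" begins with s-. The one such stem in the data (serdizu → serdizuum) adds -um, so the same rule applies.
The other patterns: stems beginning with d- or t- add -ar; stems beginning with k- add the prefix fa-; stems beginning with g- insert -al- after the first vowel.
So sezosbor → sezosborum.

sezosborum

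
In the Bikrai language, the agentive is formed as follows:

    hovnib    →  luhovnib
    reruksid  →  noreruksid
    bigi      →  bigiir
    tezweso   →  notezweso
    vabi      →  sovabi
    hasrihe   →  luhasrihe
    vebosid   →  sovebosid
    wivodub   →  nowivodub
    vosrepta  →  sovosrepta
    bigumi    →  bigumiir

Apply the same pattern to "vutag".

sovutag

vabi and bigi both end in -i yet inflect differently (sovabi, bigiir), so the final letter is not what conditions the rule; the first letter is.
"vutag" begins with v-. The stems beginning with v- (vabi → sovabi, vebosid → sovebosid, vosrepta → sovosrepta) add the prefix so-.
So vutag → sovutag.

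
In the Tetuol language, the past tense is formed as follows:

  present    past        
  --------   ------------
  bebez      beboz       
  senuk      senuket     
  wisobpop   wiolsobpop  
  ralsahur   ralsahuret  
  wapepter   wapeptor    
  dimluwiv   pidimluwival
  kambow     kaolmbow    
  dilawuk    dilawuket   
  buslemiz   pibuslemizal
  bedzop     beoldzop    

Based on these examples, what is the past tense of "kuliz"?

"kuliz" has last vowel 'i'. The stems whose last vowel is 'i' (buslemiz → pibuslemizal, dimluwiv → pidimluwival) add pi- … -al around the stem.
The other patterns: stems whose last vowel is 'u' add -et; stems whose last vowel is 'e' change the last vowel to 'o'; stems whose last vowel is 'o' insert -ol- after the first vowel.
So kuliz → pikulizal.

pikulizal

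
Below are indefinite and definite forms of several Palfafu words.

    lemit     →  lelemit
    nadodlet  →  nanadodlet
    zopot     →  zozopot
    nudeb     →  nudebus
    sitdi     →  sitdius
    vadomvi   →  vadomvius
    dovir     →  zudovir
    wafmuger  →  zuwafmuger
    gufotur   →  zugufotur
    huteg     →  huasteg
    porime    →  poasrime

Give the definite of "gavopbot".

gagavopbot

nadodlet and nudeb both have last vowel 'e' yet inflect differently (nanadodlet, nudebus), so the last vowel is not what conditions the rule; the final letter is.
"gavopbot" ends in -t. The stems ending in -t (lemit → lelemit, nadodlet → nanadodlet, zopot → zozopot) repeat the first consonant+vowel as a prefix.
The other patterns: stems ending in -b or -i add -us; stems ending in -r add the prefix zu-; stems ending in -e or -g insert -as- after the first vowel.
So gavopbot → gagavopbot.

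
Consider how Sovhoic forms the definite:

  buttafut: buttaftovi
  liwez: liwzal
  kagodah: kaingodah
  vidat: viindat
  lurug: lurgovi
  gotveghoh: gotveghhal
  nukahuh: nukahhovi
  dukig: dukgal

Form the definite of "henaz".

"henaz" has last vowel 'a'. The stems whose last vowel is 'a' (kagodah → kaingodah, vidat → viindat) insert -in- after the first vowel.
The other patterns: stems whose last vowel is 'u' delete the last vowel and add -ovi; stems whose last vowel is 'e', 'i' or 'o' delete the last vowel and add -al.
So henaz → heinnaz.

heinnaz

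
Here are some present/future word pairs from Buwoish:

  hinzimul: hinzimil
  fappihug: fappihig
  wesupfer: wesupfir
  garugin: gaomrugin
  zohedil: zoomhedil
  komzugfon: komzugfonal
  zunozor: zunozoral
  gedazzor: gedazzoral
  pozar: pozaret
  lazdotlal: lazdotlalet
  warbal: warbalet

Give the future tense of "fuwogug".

hinzimul and zohedil both end in -l yet inflect differently (hinzimil, zoomhedil), so the final letter is not what conditions the rule; the last vowel is.
"fuwogug" has last vowel 'u'. The stems whose last vowel is 'u' (hinzimul → hinzimil, fappihug → fappihig) change the last vowel to 'i'.
The other patterns: stems whose last vowel is 'i' insert -om- after the first vowel; stems whose last vowel is 'o' add -al; stems whose last vowel is 'a' add -et.
So fuwogug → fuwogig.

fuwogig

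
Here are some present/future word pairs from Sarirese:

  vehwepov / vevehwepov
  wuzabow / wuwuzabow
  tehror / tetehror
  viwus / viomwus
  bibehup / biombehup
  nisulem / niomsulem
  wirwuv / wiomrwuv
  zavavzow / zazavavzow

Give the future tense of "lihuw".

vehwepov and wirwuv both end in -v yet inflect differently (vevehwepov, wiomrwuv), so the final letter is not what conditions the rule; the last vowel is.
"lihuw" has last vowel 'u'. The stems whose last vowel is 'u' (wirwuv → wiomrwuv, viwus → viomwus, bibehup → biombehup) insert -om- after the first vowel.
So lihuw → liomhuw.

liomhuw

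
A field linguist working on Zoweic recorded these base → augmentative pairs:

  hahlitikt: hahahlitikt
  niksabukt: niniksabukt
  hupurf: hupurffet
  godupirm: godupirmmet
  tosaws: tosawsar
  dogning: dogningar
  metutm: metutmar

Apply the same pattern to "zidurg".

"zidurg" has second-to-last letter 'r'. The stems whose second-to-last letter is 'r' (hupurf → hupurffet, godupirm → godupirmmet) double the final consonant and add -et.
The other patterns: stems whose second-to-last letter is 'k' repeat the first consonant+vowel as a prefix; stems whose second-to-last letter is 'n', 't' or 'w' add -ar.
So zidurg → zidurgget.

zidurgget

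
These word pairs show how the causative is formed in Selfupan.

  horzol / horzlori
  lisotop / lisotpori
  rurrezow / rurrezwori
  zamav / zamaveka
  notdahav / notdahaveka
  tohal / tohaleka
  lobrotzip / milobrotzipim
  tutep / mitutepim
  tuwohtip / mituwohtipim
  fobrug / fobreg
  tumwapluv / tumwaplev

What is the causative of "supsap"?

supsapeka

horzol and tohal both end in -l yet inflect differently (horzlori, tohaleka), so the final letter is not what conditions the rule; the last vowel is.
"supsap" has last vowel 'a'. The stems whose last vowel is 'a' (zamav → zamaveka, notdahav → notdahaveka, tohal → tohaleka) add -eka.
The other patterns: stems whose last vowel is 'o' delete the last vowel and add -ori; stems whose last vowel is 'e' or 'i' add mi- … -im around the stem; stems whose last vowel is 'u' change the last vowel to 'e'.
So supsap → supsapeka.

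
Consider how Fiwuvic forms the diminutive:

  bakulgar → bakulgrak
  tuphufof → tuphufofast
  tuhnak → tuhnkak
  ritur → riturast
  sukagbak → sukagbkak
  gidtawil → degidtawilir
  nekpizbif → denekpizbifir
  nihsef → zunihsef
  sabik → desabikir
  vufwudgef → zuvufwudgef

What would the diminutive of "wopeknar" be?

"wopeknar" has last vowel 'a'. The stems whose last vowel is 'a' (bakulgar → bakulgrak, sukagbak → sukagbkak, tuhnak → tuhnkak) delete the last vowel and add -ak.
So wopeknar → wopeknrak.

wopeknrak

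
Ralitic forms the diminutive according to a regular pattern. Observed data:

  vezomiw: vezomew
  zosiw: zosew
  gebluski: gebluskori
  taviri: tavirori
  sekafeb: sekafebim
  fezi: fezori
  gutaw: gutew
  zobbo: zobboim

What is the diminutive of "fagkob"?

fagkobim

fezi and vezomiw both have last vowel 'i' yet inflect differently (fezori, vezomew), so the last vowel is not what conditions the rule; the final letter is.
"fagkob" ends in -b. The one such stem in the data (sekafeb → sekafebim) adds -im, so the same rule applies.
The other patterns: stems ending in -i drop the final letter and add -ori; stems ending in -w change the last vowel to 'e'.
So fagkob → fagkobim.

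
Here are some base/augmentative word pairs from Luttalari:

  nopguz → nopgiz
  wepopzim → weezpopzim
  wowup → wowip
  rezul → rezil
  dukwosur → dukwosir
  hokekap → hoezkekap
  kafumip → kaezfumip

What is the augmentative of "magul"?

magil

wowup and kafumip both end in -p yet inflect differently (wowip, kaezfumip), so the final letter is not what conditions the rule; the last vowel is.
"magul" has last vowel 'u'. The stems whose last vowel is 'u' (rezul → rezil, nopguz → nopgiz, wowup → wowip) change the last vowel to 'i'.
So magul → magil.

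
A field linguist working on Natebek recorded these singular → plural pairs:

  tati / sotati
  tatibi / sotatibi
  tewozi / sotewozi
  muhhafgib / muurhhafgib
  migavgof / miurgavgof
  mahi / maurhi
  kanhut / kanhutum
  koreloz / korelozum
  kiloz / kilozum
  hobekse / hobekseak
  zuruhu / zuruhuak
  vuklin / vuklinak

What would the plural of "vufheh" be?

vufhehak

"vufheh" begins with v-. The one such stem in the data (vuklin → vuklinak) adds -ak, so the same rule applies.
The other patterns: stems beginning with t- add the prefix so-; stems beginning with m- insert -ur- after the first vowel; stems beginning with k- add -um.
So vufheh → vufhehak.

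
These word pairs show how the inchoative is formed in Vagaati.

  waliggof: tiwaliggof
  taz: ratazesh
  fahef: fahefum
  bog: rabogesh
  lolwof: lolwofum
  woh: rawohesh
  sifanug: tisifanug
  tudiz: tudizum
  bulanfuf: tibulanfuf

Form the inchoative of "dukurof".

taz and tudiz both end in -z yet inflect differently (ratazesh, tudizum), so the final letter is not what conditions the rule; the number of vowels is.
"dukurof" has 3 vowels. The stems with 3 vowels (waliggof → tiwaliggof, sifanug → tisifanug, bulanfuf → tibulanfuf) add the prefix ti-.
So dukurof → tidukurof.

tidukurof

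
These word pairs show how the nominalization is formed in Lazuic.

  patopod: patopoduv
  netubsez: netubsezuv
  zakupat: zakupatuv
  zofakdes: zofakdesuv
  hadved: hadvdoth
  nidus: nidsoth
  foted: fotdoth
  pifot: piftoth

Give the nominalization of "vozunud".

patopod and hadved both end in -d yet inflect differently (patopoduv, hadvdoth), so the final letter is not what conditions the rule; the number of vowels is.
"vozunud" has 3 vowels. The stems with 3 vowels (patopod → patopoduv, netubsez → netubsezuv, zakupat → zakupatuv) add -uv.
So vozunud → vozunuduv.

vozunuduv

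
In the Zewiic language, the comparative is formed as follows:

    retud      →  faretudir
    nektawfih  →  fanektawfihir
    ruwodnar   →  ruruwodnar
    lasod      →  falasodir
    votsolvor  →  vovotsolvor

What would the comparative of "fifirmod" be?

lasod and votsolvor both have last vowel 'o' yet inflect differently (falasodir, vovotsolvor), so the last vowel is not what conditions the rule; the final letter is.
"fifirmod" ends in -d. The stems ending in -d (retud → faretudir, lasod → falasodir) add fa- … -ir around the stem.
So fifirmod → fafifirmodir.

fafifirmodir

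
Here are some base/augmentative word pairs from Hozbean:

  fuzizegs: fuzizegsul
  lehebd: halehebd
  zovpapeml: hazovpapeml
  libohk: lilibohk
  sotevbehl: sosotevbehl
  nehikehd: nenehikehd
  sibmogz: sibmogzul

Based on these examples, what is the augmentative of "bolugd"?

bolugdul

sotevbehl and zovpapeml both end in -l yet inflect differently (sosotevbehl, hazovpapeml), so the final letter is not what conditions the rule; the second-to-last letter is.
"bolugd" has second-to-last letter 'g'. The stems whose second-to-last letter is 'g' (fuzizegs → fuzizegsul, sibmogz → sibmogzul) add -ul.
So bolugd → bolugdul.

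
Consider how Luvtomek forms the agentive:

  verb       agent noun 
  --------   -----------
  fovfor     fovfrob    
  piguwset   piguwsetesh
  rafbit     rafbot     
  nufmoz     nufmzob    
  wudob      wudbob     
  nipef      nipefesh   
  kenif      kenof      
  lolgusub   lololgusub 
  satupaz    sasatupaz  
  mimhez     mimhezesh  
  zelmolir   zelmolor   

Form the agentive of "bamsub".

fovfor and zelmolir both end in -r yet inflect differently (fovfrob, zelmolor), so the final letter is not what conditions the rule; the last vowel is.
"bamsub" has last vowel 'u'. The one such stem in the data (lolgusub → lololgusub) repeats the first consonant+vowel as a prefix (as does satupaz), so the same rule applies.
So bamsub → babamsub.

babamsub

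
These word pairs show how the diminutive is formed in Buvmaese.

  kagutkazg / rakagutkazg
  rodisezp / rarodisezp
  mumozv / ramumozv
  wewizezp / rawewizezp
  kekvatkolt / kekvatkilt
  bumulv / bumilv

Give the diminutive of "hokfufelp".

hokfufilp

mumozv and bumulv both end in -v yet inflect differently (ramumozv, bumilv), so the final letter is not what conditions the rule; the second-to-last letter is.
"hokfufelp" has second-to-last letter 'l'. The stems whose second-to-last letter is 'l' (kekvatkolt → kekvatkilt, bumulv → bumilv) change the last vowel to 'i'.
The other pattern: stems whose second-to-last letter is 'z' add the prefix ra-.
So hokfufelp → hokfufilp.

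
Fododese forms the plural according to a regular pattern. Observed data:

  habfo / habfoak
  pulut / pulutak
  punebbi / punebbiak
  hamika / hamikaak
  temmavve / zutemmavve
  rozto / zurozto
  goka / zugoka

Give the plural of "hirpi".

habfo and rozto both end in -o yet inflect differently (habfoak, zurozto), so the final letter is not what conditions the rule; the first letter is.
"hirpi" begins with h-. The stems beginning with h- (habfo → habfoak, hamika → hamikaak) add -ak.
The other pattern: stems beginning with g-, r- or t- add the prefix zu-.
So hirpi → hirpiak.

hirpiak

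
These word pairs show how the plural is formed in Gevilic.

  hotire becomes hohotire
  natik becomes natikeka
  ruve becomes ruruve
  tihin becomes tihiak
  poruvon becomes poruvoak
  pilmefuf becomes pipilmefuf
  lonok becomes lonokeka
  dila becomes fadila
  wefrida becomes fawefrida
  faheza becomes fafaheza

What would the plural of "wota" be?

fawota

"wota" ends in -a. The stems ending in -a (wefrida → fawefrida, dila → fadila, faheza → fafaheza) add the prefix fa-.
The other patterns: stems ending in -n drop the final letter and add -ak; stems ending in -k add -eka; stems ending in -e or -f repeat the first consonant+vowel as a prefix.
So wota → fawota.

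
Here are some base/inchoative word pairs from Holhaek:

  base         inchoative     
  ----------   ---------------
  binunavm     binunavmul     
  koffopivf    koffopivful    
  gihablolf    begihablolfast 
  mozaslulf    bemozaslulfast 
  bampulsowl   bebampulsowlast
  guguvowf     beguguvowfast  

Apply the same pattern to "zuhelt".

koffopivf and mozaslulf both end in -f yet inflect differently (koffopivful, bemozaslulfast), so the final letter is not what conditions the rule; the second-to-last letter is.
"zuhelt" has second-to-last letter 'l'. The stems whose second-to-last letter is 'l' (mozaslulf → bemozaslulfast, gihablolf → begihablolfast) add be- … -ast around the stem.
The other pattern: stems whose second-to-last letter is 'v' add -ul.
So zuhelt → bezuheltast.

bezuheltast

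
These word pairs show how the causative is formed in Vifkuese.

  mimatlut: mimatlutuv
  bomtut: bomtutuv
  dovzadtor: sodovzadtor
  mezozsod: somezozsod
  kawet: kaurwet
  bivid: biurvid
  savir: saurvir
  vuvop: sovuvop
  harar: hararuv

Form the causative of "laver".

"laver" has last vowel 'e'. The one such stem in the data (kawet → kaurwet) inserts -ur- after the first vowel (as do savir, bivid), so the same rule applies.
So laver → laurver.

laurver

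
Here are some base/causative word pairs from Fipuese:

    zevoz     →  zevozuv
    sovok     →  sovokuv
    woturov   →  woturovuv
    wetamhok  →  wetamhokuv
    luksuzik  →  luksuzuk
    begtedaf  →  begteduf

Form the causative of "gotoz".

gotozuv

sovok and luksuzik both end in -k yet inflect differently (sovokuv, luksuzuk), so the final letter is not what conditions the rule; the last vowel is.
"gotoz" has last vowel 'o'. The stems whose last vowel is 'o' (zevoz → zevozuv, sovok → sovokuv, woturov → woturovuv) add -uv.
The other pattern: stems whose last vowel is 'a' or 'i' change the last vowel to 'u'.
So gotoz → gotozuv.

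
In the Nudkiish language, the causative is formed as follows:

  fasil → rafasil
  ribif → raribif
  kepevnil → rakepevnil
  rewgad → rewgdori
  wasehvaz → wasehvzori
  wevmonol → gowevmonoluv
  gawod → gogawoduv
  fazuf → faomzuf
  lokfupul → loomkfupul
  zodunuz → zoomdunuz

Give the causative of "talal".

tallori

fasil and wevmonol both end in -l yet inflect differently (rafasil, gowevmonoluv), so the final letter is not what conditions the rule; the last vowel is.
"talal" has last vowel 'a'. The stems whose last vowel is 'a' (rewgad → rewgdori, wasehvaz → wasehvzori) delete the last vowel and add -ori.
So talal → tallori.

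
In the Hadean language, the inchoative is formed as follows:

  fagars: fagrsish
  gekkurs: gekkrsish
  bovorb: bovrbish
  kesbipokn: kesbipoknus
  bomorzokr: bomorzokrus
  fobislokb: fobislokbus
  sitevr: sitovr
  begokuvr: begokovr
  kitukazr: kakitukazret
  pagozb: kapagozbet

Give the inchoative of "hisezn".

kahiseznet

bovorb and fobislokb both end in -b yet inflect differently (bovrbish, fobislokbus), so the final letter is not what conditions the rule; the second-to-last letter is.
"hisezn" has second-to-last letter 'z'. The stems whose second-to-last letter is 'z' (kitukazr → kakitukazret, pagozb → kapagozbet) add ka- … -et around the stem.
The other patterns: stems whose second-to-last letter is 'r' delete the last vowel and add -ish; stems whose second-to-last letter is 'k' add -us; stems whose second-to-last letter is 'v' change the last vowel to 'o'.
So hisezn → kahiseznet.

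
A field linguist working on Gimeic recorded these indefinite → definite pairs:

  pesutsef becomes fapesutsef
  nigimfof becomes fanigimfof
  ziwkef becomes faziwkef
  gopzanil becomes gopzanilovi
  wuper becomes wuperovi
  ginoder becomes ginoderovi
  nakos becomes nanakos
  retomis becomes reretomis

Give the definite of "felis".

fefelis

pesutsef and wuper both have last vowel 'e' yet inflect differently (fapesutsef, wuperovi), so the last vowel is not what conditions the rule; the final letter is.
"felis" ends in -s. The stems ending in -s (nakos → nanakos, retomis → reretomis) repeat the first consonant+vowel as a prefix.
The other patterns: stems ending in -f add the prefix fa-; stems ending in -l or -r add -ovi.
So felis → fefelis.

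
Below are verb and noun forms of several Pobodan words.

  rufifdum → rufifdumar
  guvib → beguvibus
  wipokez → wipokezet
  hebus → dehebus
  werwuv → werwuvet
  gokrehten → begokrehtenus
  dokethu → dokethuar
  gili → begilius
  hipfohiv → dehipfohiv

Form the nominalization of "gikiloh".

"gikiloh" begins with g-. The stems beginning with g- (guvib → beguvibus, gili → begilius, gokrehten → begokrehtenus) add be- … -us around the stem.
The other patterns: stems beginning with h- add the prefix de-; stems beginning with w- add -et; stems beginning with d- or r- add -ar.
So gikiloh → begikilohus.

begikilohus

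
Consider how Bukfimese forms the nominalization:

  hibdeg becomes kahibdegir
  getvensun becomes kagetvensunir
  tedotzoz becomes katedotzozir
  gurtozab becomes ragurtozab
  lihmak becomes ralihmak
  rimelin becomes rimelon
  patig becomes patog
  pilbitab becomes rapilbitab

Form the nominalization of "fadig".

fadog

patig and hibdeg both end in -g yet inflect differently (patog, kahibdegir), so the final letter is not what conditions the rule; the last vowel is.
"fadig" has last vowel 'i'. The stems whose last vowel is 'i' (rimelin → rimelon, patig → patog) change the last vowel to 'o'.
The other patterns: stems whose last vowel is 'a' add the prefix ra-; stems whose last vowel is 'e', 'o' or 'u' add ka- … -ir around the stem.
So fadig → fadog.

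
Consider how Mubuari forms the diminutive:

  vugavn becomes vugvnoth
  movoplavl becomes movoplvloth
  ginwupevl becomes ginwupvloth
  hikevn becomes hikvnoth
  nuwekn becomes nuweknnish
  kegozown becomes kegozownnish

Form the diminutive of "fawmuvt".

fawmvtoth

vugavn and nuwekn both end in -n yet inflect differently (vugvnoth, nuweknnish), so the final letter is not what conditions the rule; the second-to-last letter is.
"fawmuvt" has second-to-last letter 'v'. The stems whose second-to-last letter is 'v' (vugavn → vugvnoth, movoplavl → movoplvloth, ginwupevl → ginwupvloth) delete the last vowel and add -oth.
The other pattern: stems whose second-to-last letter is 'k' or 'w' double the final consonant and add -ish.
So fawmuvt → fawmvtoth.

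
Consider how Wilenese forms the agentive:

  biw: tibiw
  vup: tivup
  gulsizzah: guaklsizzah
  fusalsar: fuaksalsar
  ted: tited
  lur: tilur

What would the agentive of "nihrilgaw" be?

lur and fusalsar both end in -r yet inflect differently (tilur, fuaksalsar), so the final letter is not what conditions the rule; the number of vowels is.
"nihrilgaw" has 3 vowels. The stems with 3 vowels (gulsizzah → guaklsizzah, fusalsar → fuaksalsar) insert -ak- after the first vowel.
The other pattern: stems with 1 vowel add the prefix ti-.
So nihrilgaw → niakhrilgaw.

niakhrilgaw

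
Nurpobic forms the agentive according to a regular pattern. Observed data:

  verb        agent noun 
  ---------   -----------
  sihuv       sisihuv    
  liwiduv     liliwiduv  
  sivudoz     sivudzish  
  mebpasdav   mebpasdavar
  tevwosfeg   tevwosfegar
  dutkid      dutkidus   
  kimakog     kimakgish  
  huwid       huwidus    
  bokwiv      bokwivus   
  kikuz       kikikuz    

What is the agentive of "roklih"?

kikuz and sivudoz both end in -z yet inflect differently (kikikuz, sivudzish), so the final letter is not what conditions the rule; the last vowel is.
"roklih" has last vowel 'i'. The stems whose last vowel is 'i' (bokwiv → bokwivus, dutkid → dutkidus, huwid → huwidus) add -us.
So roklih → roklihus.

roklihus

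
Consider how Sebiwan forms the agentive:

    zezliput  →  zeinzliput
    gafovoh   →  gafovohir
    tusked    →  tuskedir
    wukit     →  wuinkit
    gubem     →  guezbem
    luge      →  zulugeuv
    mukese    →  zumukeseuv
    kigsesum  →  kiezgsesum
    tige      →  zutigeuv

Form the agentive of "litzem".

lieztzem

"litzem" ends in -m. The stems ending in -m (gubem → guezbem, kigsesum → kiezgsesum) insert -ez- after the first vowel.
The other patterns: stems ending in -t insert -in- after the first vowel; stems ending in -e add zu- … -uv around the stem; stems ending in -d or -h add -ir.
So litzem → lieztzem.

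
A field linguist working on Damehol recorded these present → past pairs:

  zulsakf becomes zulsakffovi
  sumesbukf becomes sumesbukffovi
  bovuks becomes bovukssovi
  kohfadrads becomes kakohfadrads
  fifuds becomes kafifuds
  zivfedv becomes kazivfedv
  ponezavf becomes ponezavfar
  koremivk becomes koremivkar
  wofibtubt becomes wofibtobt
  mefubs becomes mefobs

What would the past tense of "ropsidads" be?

karopsidads

"ropsidads" has second-to-last letter 'd'. The stems whose second-to-last letter is 'd' (kohfadrads → kakohfadrads, fifuds → kafifuds, zivfedv → kazivfedv) add the prefix ka-.
The other patterns: stems whose second-to-last letter is 'k' double the final consonant and add -ovi; stems whose second-to-last letter is 'v' add -ar; stems whose second-to-last letter is 'b' change the last vowel to 'o'.
So ropsidads → karopsidads.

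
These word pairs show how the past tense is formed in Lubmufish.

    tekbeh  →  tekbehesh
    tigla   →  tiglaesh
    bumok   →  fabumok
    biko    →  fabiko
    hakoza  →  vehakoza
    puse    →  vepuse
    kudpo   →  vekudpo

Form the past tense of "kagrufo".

tigla and hakoza both end in -a yet inflect differently (tiglaesh, vehakoza), so the final letter is not what conditions the rule; the first letter is.
"kagrufo" begins with k-. The one such stem in the data (kudpo → vekudpo) adds the prefix ve-, so the same rule applies.
So kagrufo → vekagrufo.

vekagrufo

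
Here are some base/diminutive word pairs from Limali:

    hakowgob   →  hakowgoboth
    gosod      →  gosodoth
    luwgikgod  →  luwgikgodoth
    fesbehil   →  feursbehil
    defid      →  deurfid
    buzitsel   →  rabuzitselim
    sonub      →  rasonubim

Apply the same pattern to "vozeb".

gosod and defid both end in -d yet inflect differently (gosodoth, deurfid), so the final letter is not what conditions the rule; the last vowel is.
"vozeb" has last vowel 'e'. The one such stem in the data (buzitsel → rabuzitselim) adds ra- … -im around the stem, so the same rule applies.
So vozeb → ravozebim.

ravozebim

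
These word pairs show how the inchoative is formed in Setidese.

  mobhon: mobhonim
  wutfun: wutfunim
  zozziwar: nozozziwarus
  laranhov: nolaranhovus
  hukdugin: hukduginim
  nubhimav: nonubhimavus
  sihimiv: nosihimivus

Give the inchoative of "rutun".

rutunim

mobhon and laranhov both have last vowel 'o' yet inflect differently (mobhonim, nolaranhovus), so the last vowel is not what conditions the rule; the final letter is.
"rutun" ends in -n. The stems ending in -n (wutfun → wutfunim, hukdugin → hukduginim, mobhon → mobhonim) add -im.
The other pattern: stems ending in -r or -v add no- … -us around the stem.
So rutun → rutunim.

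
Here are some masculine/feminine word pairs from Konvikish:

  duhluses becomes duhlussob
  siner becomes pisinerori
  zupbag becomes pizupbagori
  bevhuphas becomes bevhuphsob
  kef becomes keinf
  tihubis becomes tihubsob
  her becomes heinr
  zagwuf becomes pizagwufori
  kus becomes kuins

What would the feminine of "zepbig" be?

kef and zagwuf both end in -f yet inflect differently (keinf, pizagwufori), so the final letter is not what conditions the rule; the number of vowels is.
"zepbig" has 2 vowels. The stems with 2 vowels (zagwuf → pizagwufori, siner → pisinerori, zupbag → pizupbagori) add pi- … -ori around the stem.
The other patterns: stems with 1 vowel insert -in- after the first vowel; stems with 3 vowels delete the last vowel and add -ob.
So zepbig → pizepbigori.

pizepbigori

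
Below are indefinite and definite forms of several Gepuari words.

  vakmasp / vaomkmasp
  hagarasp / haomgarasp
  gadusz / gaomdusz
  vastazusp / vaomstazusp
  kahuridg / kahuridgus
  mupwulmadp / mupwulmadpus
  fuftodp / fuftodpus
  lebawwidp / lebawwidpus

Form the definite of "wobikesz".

vakmasp and mupwulmadp both end in -p yet inflect differently (vaomkmasp, mupwulmadpus), so the final letter is not what conditions the rule; the second-to-last letter is.
"wobikesz" has second-to-last letter 's'. The stems whose second-to-last letter is 's' (vakmasp → vaomkmasp, hagarasp → haomgarasp, gadusz → gaomdusz) insert -om- after the first vowel.
So wobikesz → woombikesz.

woombikesz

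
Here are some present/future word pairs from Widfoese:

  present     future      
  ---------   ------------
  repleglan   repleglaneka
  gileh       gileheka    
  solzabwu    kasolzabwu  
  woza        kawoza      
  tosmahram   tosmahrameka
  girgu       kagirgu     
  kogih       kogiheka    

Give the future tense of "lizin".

"lizin" ends in a consonant. The stems ending in a consonant (repleglan → repleglaneka, kogih → kogiheka, gileh → gileheka) add -eka.
The other pattern: stems ending in a vowel add the prefix ka-.
So lizin → lizineka.

lizineka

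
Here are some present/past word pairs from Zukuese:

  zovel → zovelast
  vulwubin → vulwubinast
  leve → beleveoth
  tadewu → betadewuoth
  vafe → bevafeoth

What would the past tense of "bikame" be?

bebikameoth

"bikame" ends in a vowel. The stems ending in a vowel (leve → beleveoth, tadewu → betadewuoth, vafe → bevafeoth) add be- … -oth around the stem.
The other pattern: stems ending in a consonant add -ast.
So bikame → bebikameoth.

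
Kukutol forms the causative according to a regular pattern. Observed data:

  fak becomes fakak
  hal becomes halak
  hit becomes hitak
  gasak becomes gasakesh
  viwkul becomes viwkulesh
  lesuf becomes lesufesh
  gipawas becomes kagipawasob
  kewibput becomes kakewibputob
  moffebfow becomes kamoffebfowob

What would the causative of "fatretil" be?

"fatretil" has 3 vowels. The stems with 3 vowels (gipawas → kagipawasob, kewibput → kakewibputob, moffebfow → kamoffebfowob) add ka- … -ob around the stem.
The other patterns: stems with 1 vowel add -ak; stems with 2 vowels add -esh.
So fatretil → kafatretilob.

kafatretilob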